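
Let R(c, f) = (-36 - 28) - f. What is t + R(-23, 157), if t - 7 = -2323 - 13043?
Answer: -15580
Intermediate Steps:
R(c, f) = -64 - f
t = -15359 (t = 7 + (-2323 - 13043) = 7 - 15366 = -15359)
t + R(-23, 157) = -15359 + (-64 - 1*157) = -15359 + (-64 - 157) = -15359 - 221 = -15580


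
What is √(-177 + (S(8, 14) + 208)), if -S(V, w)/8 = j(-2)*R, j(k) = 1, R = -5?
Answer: √71 ≈ 8.4261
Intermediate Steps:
S(V, w) = 40 (S(V, w) = -8*(-5) = 40)
√(-177 + (S(8, 14) + 208)) = √(-177 + (40 + 208)) = √(-177 + 248) = √71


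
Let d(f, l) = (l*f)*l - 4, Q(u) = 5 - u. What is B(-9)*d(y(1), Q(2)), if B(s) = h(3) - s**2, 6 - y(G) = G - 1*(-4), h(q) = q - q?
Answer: -405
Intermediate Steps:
h(q) = 0
y(G) = 2 - G (y(G) = 6 - (G - 1*(-4)) = 6 - (G + 4) = 6 - (4 + G) = 6 + (-4 - G) = 2 - G)
d(f, l) = -4 + f*l**2 (d(f, l) = (f*l)*l - 4 = f*l**2 - 4 = -4 + f*l**2)
B(s) = -s**2 (B(s) = 0 - s**2 = -s**2)
B(-9)*d(y(1), Q(2)) = (-1*(-9)**2)*(-4 + (2 - 1*1)*(5 - 1*2)**2) = (-1*81)*(-4 + (2 - 1)*(5 - 2)**2) = -81*(-4 + 1*3**2) = -81*(-4 + 1*9) = -81*(-4 + 9) = -81*5 = -405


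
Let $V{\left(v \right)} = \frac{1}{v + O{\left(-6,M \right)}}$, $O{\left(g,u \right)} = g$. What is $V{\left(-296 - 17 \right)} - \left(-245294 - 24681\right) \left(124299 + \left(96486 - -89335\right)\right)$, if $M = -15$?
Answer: $\frac{26708162392999}{319} \approx 8.3725 \cdot 10^{10}$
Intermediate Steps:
$V{\left(v \right)} = \frac{1}{-6 + v}$ ($V{\left(v \right)} = \frac{1}{v - 6} = \frac{1}{-6 + v}$)
$V{\left(-296 - 17 \right)} - \left(-245294 - 24681\right) \left(124299 + \left(96486 - -89335\right)\right) = \frac{1}{-6 - 313} - \left(-245294 - 24681\right) \left(124299 + \left(96486 - -89335\right)\right) = \frac{1}{-6 - 313} - - 269975 \left(124299 + \left(96486 + 89335\right)\right) = \frac{1}{-6 - 313} - - 269975 \left(124299 + 185821\right) = \frac{1}{-319} - \left(-269975\right) 310120 = - \frac{1}{319} - -83724647000 = - \frac{1}{319} + 83724647000 = \frac{26708162392999}{319}$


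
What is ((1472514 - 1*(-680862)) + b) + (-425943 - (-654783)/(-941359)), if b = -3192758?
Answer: -1379397531458/941359 ≈ -1.4653e+6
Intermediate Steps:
((1472514 - 1*(-680862)) + b) + (-425943 - (-654783)/(-941359)) = ((1472514 - 1*(-680862)) - 3192758) + (-425943 - (-654783)/(-941359)) = ((1472514 + 680862) - 3192758) + (-425943 - (-654783)*(-1)/941359) = (2153376 - 3192758) + (-425943 - 1*654783/941359) = -1039382 + (-425943 - 654783/941359) = -1039382 - 400965931320/941359 = -1379397531458/941359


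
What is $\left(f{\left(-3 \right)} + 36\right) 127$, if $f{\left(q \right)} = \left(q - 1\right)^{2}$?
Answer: $6604$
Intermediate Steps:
$f{\left(q \right)} = \left(-1 + q\right)^{2}$
$\left(f{\left(-3 \right)} + 36\right) 127 = \left(\left(-1 - 3\right)^{2} + 36\right) 127 = \left(\left(-4\right)^{2} + 36\right) 127 = \left(16 + 36\right) 127 = 52 \cdot 127 = 6604$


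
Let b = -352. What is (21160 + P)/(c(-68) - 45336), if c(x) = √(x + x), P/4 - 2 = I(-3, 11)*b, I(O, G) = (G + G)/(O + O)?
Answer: -149215888/256919129 - 19748*I*√34/770757387 ≈ -0.58079 - 0.0001494*I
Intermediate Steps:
I(O, G) = G/O (I(O, G) = (2*G)/((2*O)) = (2*G)*(1/(2*O)) = G/O)
P = 15512/3 (P = 8 + 4*((11/(-3))*(-352)) = 8 + 4*((11*(-⅓))*(-352)) = 8 + 4*(-11/3*(-352)) = 8 + 4*(3872/3) = 8 + 15488/3 = 15512/3 ≈ 5170.7)
c(x) = √2*√x (c(x) = √(2*x) = √2*√x)
(21160 + P)/(c(-68) - 45336) = (21160 + 15512/3)/(√2*√(-68) - 45336) = 78992/(3*(√2*(2*I*√17) - 45336)) = 78992/(3*(2*I*√34 - 45336)) = 78992/(3*(-45336 + 2*I*√34))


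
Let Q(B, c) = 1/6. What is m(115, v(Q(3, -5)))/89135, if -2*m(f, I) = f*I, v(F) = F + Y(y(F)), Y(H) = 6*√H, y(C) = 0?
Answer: -23/213924 ≈ -0.00010751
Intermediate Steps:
Q(B, c) = ⅙
v(F) = F (v(F) = F + 6*√0 = F + 6*0 = F + 0 = F)
m(f, I) = -I*f/2 (m(f, I) = -f*I/2 = -I*f/2)
m(115, v(Q(3, -5)))/89135 = -½*⅙*115/89135 = -115/12*1/89135 = -23/213924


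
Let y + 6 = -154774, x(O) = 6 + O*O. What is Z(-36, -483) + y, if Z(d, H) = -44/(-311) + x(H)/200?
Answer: -1910950491/12440 ≈ -1.5361e+5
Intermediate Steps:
x(O) = 6 + O**2
Z(d, H) = 5333/31100 + H**2/200 (Z(d, H) = -44/(-311) + (6 + H**2)/200 = -44*(-1/311) + (6 + H**2)*(1/200) = 44/311 + (3/100 + H**2/200) = 5333/31100 + H**2/200)
y = -154780 (y = -6 - 154774 = -154780)
Z(-36, -483) + y = (5333/31100 + (1/200)*(-483)**2) - 154780 = (5333/31100 + (1/200)*233289) - 154780 = (5333/31100 + 233289/200) - 154780 = 14512709/12440 - 154780 = -1910950491/12440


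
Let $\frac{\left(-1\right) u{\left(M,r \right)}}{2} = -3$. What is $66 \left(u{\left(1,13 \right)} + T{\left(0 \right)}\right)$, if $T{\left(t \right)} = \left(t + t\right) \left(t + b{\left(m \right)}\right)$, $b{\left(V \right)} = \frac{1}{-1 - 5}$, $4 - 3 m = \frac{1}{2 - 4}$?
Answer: $396$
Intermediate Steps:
$m = \frac{3}{2}$ ($m = \frac{4}{3} - \frac{1}{3 \left(2 - 4\right)} = \frac{4}{3} - \frac{1}{3 \left(-2\right)} = \frac{4}{3} - - \frac{1}{6} = \frac{4}{3} + \frac{1}{6} = \frac{3}{2} \approx 1.5$)
$u{\left(M,r \right)} = 6$ ($u{\left(M,r \right)} = \left(-2\right) \left(-3\right) = 6$)
$b{\left(V \right)} = - \frac{1}{6}$ ($b{\left(V \right)} = \frac{1}{-6} = - \frac{1}{6}$)
$T{\left(t \right)} = 2 t \left(- \frac{1}{6} + t\right)$ ($T{\left(t \right)} = \left(t + t\right) \left(t - \frac{1}{6}\right) = 2 t \left(- \frac{1}{6} + t\right)$)
$66 \left(u{\left(1,13 \right)} + T{\left(0 \right)}\right) = 66 \left(6 + \frac{1}{3} \cdot 0 \left(-1 + 6 \cdot 0\right)\right) = 66 \left(6 + \frac{1}{3} \cdot 0 \left(-1 + 0\right)\right) = 66 \left(6 + \frac{1}{3} \cdot 0 \left(-1\right)\right) = 66 \left(6 + 0\right) = 66 \cdot 6 = 396$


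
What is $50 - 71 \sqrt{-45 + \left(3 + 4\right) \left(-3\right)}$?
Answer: $50 - 71 i \sqrt{66} \approx 50.0 - 576.81 i$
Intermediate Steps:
$50 - 71 \sqrt{-45 + \left(3 + 4\right) \left(-3\right)} = 50 - 71 \sqrt{-45 + 7 \left(-3\right)} = 50 - 71 \sqrt{-45 - 21} = 50 - 71 \sqrt{-66} = 50 - 71 i \sqrt{66}$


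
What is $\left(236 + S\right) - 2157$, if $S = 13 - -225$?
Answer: $-1683$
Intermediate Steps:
$S = 238$ ($S = 13 + 225 = 238$)
$\left(236 + S\right) - 2157 = \left(236 + 238\right) - 2157 = 474 - 2157 = -1683$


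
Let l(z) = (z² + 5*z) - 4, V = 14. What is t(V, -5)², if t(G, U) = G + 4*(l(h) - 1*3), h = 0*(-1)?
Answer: 196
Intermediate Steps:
h = 0
l(z) = -4 + z² + 5*z
t(G, U) = -28 + G (t(G, U) = G + 4*((-4 + 0² + 5*0) - 1*3) = G + 4*((-4 + 0 + 0) - 3) = G + 4*(-4 - 3) = G + 4*(-7) = G - 28 = -28 + G)
t(V, -5)² = (-28 + 14)² = (-14)² = 196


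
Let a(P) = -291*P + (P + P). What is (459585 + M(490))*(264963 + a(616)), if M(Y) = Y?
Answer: 39998460425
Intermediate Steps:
a(P) = -289*P (a(P) = -291*P + 2*P = -289*P)
(459585 + M(490))*(264963 + a(616)) = (459585 + 490)*(264963 - 289*616) = 460075*(264963 - 178024) = 460075*86939 = 39998460425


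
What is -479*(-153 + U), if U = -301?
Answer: 217466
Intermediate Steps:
-479*(-153 + U) = -479*(-153 - 301) = -479*(-454) = 217466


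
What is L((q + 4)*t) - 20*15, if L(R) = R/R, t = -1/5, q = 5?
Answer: -299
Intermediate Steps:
t = -1/5 (t = -1*1/5 = -1/5 ≈ -0.20000)
L(R) = 1
L((q + 4)*t) - 20*15 = 1 - 20*15 = 1 - 300 = -299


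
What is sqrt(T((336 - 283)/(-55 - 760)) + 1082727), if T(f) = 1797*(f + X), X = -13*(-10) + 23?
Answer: sqrt(901719405885)/815 ≈ 1165.1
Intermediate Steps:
X = 153 (X = 130 + 23 = 153)
T(f) = 274941 + 1797*f (T(f) = 1797*(f + 153) = 1797*(153 + f) = 274941 + 1797*f)
sqrt(T((336 - 283)/(-55 - 760)) + 1082727) = sqrt((274941 + 1797*((336 - 283)/(-55 - 760))) + 1082727) = sqrt((274941 + 1797*(53/(-815))) + 1082727) = sqrt((274941 + 1797*(53*(-1/815))) + 1082727) = sqrt((274941 + 1797*(-53/815)) + 1082727) = sqrt((274941 - 95241/815) + 1082727) = sqrt(223981674/815 + 1082727) = sqrt(1106404179/815) = sqrt(901719405885)/815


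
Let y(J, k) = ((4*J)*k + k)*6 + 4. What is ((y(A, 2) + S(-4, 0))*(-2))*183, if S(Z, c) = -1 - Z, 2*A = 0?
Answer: -6954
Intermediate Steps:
A = 0 (A = (½)*0 = 0)
y(J, k) = 4 + 6*k + 24*J*k (y(J, k) = (4*J*k + k)*6 + 4 = (k + 4*J*k)*6 + 4 = (6*k + 24*J*k) + 4 = 4 + 6*k + 24*J*k)
((y(A, 2) + S(-4, 0))*(-2))*183 = (((4 + 6*2 + 24*0*2) + (-1 - 1*(-4)))*(-2))*183 = (((4 + 12 + 0) + (-1 + 4))*(-2))*183 = ((16 + 3)*(-2))*183 = (19*(-2))*183 = -38*183 = -6954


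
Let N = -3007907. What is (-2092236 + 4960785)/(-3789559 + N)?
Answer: -956183/2265822 ≈ -0.42200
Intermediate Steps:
(-2092236 + 4960785)/(-3789559 + N) = (-2092236 + 4960785)/(-3789559 - 3007907) = 2868549/(-6797466) = 2868549*(-1/6797466) = -956183/2265822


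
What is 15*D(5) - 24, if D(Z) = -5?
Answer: -99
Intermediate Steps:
15*D(5) - 24 = 15*(-5) - 24 = -75 - 24 = -99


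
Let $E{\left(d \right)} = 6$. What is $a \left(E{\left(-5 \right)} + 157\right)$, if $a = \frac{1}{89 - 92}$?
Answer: $- \frac{163}{3} \approx -54.333$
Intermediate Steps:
$a = - \frac{1}{3}$ ($a = \frac{1}{-3} = - \frac{1}{3} \approx -0.33333$)
$a \left(E{\left(-5 \right)} + 157\right) = - \frac{6 + 157}{3} = \left(- \frac{1}{3}\right) 163 = - \frac{163}{3}$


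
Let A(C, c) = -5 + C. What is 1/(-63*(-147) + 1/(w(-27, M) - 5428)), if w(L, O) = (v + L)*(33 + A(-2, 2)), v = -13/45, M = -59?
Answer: 276188/2557777023 ≈ 0.00010798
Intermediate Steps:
v = -13/45 (v = -13*1/45 = -13/45 ≈ -0.28889)
w(L, O) = -338/45 + 26*L (w(L, O) = (-13/45 + L)*(33 + (-5 - 2)) = (-13/45 + L)*(33 - 7) = (-13/45 + L)*26 = -338/45 + 26*L)
1/(-63*(-147) + 1/(w(-27, M) - 5428)) = 1/(-63*(-147) + 1/((-338/45 + 26*(-27)) - 5428)) = 1/(9261 + 1/((-338/45 - 702) - 5428)) = 1/(9261 + 1/(-31928/45 - 5428)) = 1/(9261 + 1/(-276188/45)) = 1/(9261 - 45/276188) = 1/(2557777023/276188) = 276188/2557777023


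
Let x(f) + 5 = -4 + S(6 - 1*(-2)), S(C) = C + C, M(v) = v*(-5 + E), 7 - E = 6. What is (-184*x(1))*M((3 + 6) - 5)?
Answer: 20608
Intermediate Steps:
E = 1 (E = 7 - 1*6 = 7 - 6 = 1)
M(v) = -4*v (M(v) = v*(-5 + 1) = v*(-4) = -4*v)
S(C) = 2*C
x(f) = 7 (x(f) = -5 + (-4 + 2*(6 - 1*(-2))) = -5 + (-4 + 2*(6 + 2)) = -5 + (-4 + 2*8) = -5 + (-4 + 16) = -5 + 12 = 7)
(-184*x(1))*M((3 + 6) - 5) = (-184*7)*(-4*((3 + 6) - 5)) = -(-5152)*(9 - 5) = -(-5152)*4 = -1288*(-16) = 20608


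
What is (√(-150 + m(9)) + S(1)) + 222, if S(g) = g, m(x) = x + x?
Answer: 223 + 2*I*√33 ≈ 223.0 + 11.489*I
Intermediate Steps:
m(x) = 2*x
(√(-150 + m(9)) + S(1)) + 222 = (√(-150 + 2*9) + 1) + 222 = (√(-150 + 18) + 1) + 222 = (√(-132) + 1) + 222 = (2*I*√33 + 1) + 222 = (1 + 2*I*√33) + 222 = 223 + 2*I*√33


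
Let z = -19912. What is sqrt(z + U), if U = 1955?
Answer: I*sqrt(17957) ≈ 134.0*I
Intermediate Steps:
sqrt(z + U) = sqrt(-19912 + 1955) = sqrt(-17957) = I*sqrt(17957)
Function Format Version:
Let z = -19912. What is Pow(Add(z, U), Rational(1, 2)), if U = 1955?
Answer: Mul(I, Pow(17957, Rational(1, 2))) ≈ Mul(134.00, I)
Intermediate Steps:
Pow(Add(z, U), Rational(1, 2)) = Pow(Add(-19912, 1955), Rational(1, 2)) = Pow(-17957, Rational(1, 2)) = Mul(I, Pow(17957, Rational(1, 2)))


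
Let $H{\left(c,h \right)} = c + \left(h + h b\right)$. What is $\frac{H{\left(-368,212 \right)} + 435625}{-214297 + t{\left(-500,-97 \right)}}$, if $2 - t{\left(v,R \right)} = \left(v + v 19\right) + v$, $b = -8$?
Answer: $- \frac{433773}{203795} \approx -2.1285$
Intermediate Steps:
$H{\left(c,h \right)} = c - 7 h$ ($H{\left(c,h \right)} = c + \left(h + h \left(-8\right)\right) = c + \left(h - 8 h\right) = c - 7 h$)
$t{\left(v,R \right)} = 2 - 21 v$ ($t{\left(v,R \right)} = 2 - \left(\left(v + v 19\right) + v\right) = 2 - \left(\left(v + 19 v\right) + v\right) = 2 - \left(20 v + v\right) = 2 - 21 v$)
$\frac{H{\left(-368,212 \right)} + 435625}{-214297 + t{\left(-500,-97 \right)}} = \frac{\left(-368 - 1484\right) + 435625}{-214297 + \left(2 - -10500\right)} = \frac{\left(-368 - 1484\right) + 435625}{-214297 + \left(2 + 10500\right)} = \frac{-1852 + 435625}{-214297 + 10502} = \frac{433773}{-203795} = 433773 \left(- \frac{1}{203795}\right) = - \frac{433773}{203795}$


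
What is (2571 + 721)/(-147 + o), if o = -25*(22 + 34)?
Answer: -3292/1547 ≈ -2.1280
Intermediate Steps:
o = -1400 (o = -25*56 = -1400)
(2571 + 721)/(-147 + o) = (2571 + 721)/(-147 - 1400) = 3292/(-1547) = 3292*(-1/1547) = -3292/1547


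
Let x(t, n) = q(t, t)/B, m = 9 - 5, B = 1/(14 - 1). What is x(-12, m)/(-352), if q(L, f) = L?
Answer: 39/88 ≈ 0.44318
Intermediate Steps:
B = 1/13 ≈ 0.076923
m = 4
x(t, n) = 13*t (x(t, n) = t/(1/13) = t*13 = 13*t)
x(-12, m)/(-352) = (13*(-12))/(-352) = -156*(-1/352) = 39/88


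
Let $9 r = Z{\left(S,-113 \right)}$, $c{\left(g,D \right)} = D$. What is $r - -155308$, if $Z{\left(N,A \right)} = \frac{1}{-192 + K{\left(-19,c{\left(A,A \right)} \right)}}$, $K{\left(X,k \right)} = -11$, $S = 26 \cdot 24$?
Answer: $\frac{283747715}{1827} \approx 1.5531 \cdot 10^{5}$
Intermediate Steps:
$S = 624$
$Z{\left(N,A \right)} = - \frac{1}{203}$ ($Z{\left(N,A \right)} = \frac{1}{-192 - 11} = \frac{1}{-203} = - \frac{1}{203}$)
$r = - \frac{1}{1827}$ ($r = \frac{1}{9} \left(- \frac{1}{203}\right) = - \frac{1}{1827} \approx -0.00054735$)
$r - -155308 = - \frac{1}{1827} - -155308 = - \frac{1}{1827} + 155308 = \frac{283747715}{1827}$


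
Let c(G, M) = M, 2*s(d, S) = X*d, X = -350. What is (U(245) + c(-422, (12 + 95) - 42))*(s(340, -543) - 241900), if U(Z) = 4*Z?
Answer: -314963000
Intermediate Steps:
s(d, S) = -175*d (s(d, S) = (-350*d)/2 = -175*d)
(U(245) + c(-422, (12 + 95) - 42))*(s(340, -543) - 241900) = (4*245 + ((12 + 95) - 42))*(-175*340 - 241900) = (980 + (107 - 42))*(-59500 - 241900) = (980 + 65)*(-301400) = 1045*(-301400) = -314963000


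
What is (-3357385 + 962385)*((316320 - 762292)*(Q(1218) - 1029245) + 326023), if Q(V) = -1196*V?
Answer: -2655275850885705000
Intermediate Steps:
(-3357385 + 962385)*((316320 - 762292)*(Q(1218) - 1029245) + 326023) = (-3357385 + 962385)*((316320 - 762292)*(-1196*1218 - 1029245) + 326023) = -2395000*(-445972*(-1456728 - 1029245) + 326023) = -2395000*(-445972*(-2485973) + 326023) = -2395000*(1108674350756 + 326023) = -2395000*1108674676779 = -2655275850885705000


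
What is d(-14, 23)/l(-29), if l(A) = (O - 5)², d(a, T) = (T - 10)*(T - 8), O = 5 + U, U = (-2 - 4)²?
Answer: 65/432 ≈ 0.15046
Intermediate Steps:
U = 36 (U = (-6)² = 36)
O = 41 (O = 5 + 36 = 41)
d(a, T) = (-10 + T)*(-8 + T)
l(A) = 1296 (l(A) = (41 - 5)² = 36² = 1296)
d(-14, 23)/l(-29) = (80 + 23² - 18*23)/1296 = (80 + 529 - 414)*(1/1296) = 195*(1/1296) = 65/432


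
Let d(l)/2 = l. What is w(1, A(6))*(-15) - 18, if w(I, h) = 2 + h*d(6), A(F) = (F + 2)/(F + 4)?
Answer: -192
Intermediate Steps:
d(l) = 2*l
A(F) = (2 + F)/(4 + F)
w(I, h) = 2 + 12*h (w(I, h) = 2 + h*(2*6) = 2 + h*12 = 2 + 12*h)
w(1, A(6))*(-15) - 18 = (2 + 12*((2 + 6)/(4 + 6)))*(-15) - 18 = (2 + 12*(8/10))*(-15) - 18 = (2 + 12*((1/10)*8))*(-15) - 18 = (2 + 12*(4/5))*(-15) - 18 = (2 + 48/5)*(-15) - 18 = (58/5)*(-15) - 18 = -174 - 18 = -192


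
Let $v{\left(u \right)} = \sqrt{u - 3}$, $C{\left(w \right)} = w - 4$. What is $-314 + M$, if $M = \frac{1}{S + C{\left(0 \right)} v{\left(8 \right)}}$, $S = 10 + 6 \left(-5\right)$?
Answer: $- \frac{5025}{16} + \frac{\sqrt{5}}{80} \approx -314.03$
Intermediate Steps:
$S = -20$ ($S = 10 - 30 = -20$)
$C{\left(w \right)} = -4 + w$
$v{\left(u \right)} = \sqrt{-3 + u}$
$M = \frac{1}{-20 - 4 \sqrt{5}}$ ($M = \frac{1}{-20 + \left(-4 + 0\right) \sqrt{-3 + 8}} = \frac{1}{-20 - 4 \sqrt{5}} \approx -0.034549$)
$-314 + M = -314 - \left(\frac{1}{16} - \frac{\sqrt{5}}{80}\right) = - \frac{5025}{16} + \frac{\sqrt{5}}{80}$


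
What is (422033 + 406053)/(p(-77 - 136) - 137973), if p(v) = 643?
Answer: -414043/68665 ≈ -6.0299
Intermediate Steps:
(422033 + 406053)/(p(-77 - 136) - 137973) = (422033 + 406053)/(643 - 137973) = 828086/(-137330) = 828086*(-1/137330) = -414043/68665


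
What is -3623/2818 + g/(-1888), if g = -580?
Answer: -650723/665048 ≈ -0.97846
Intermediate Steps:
-3623/2818 + g/(-1888) = -3623/2818 - 580/(-1888) = -3623*1/2818 - 580*(-1/1888) = -3623/2818 + 145/472 = -650723/665048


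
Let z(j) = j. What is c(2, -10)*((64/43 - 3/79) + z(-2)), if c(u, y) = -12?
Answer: 22404/3397 ≈ 6.5952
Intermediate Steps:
c(2, -10)*((64/43 - 3/79) + z(-2)) = -12*((64/43 - 3/79) - 2) = -12*(4927/3397 - 2) = -12*(-1867/3397) = 22404/3397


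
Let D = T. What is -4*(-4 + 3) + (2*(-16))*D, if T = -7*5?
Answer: 1124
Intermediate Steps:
T = -35
D = -35
-4*(-4 + 3) + (2*(-16))*D = -4*(-4 + 3) + (2*(-16))*(-35) = -4*(-1) - 32*(-35) = 4 + 1120 = 1124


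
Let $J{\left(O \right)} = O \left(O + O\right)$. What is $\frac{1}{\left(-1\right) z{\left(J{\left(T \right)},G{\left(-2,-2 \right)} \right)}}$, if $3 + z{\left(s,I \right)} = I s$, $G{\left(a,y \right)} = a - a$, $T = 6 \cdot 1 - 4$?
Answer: $\frac{1}{3} \approx 0.33333$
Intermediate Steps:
$T = 2$ ($T = 6 - 4 = 2$)
$J{\left(O \right)} = 2 O^{2}$ ($J{\left(O \right)} = O 2 O = 2 O^{2}$)
$G{\left(a,y \right)} = 0$
$z{\left(s,I \right)} = -3 + I s$
$\frac{1}{\left(-1\right) z{\left(J{\left(T \right)},G{\left(-2,-2 \right)} \right)}} = \frac{1}{\left(-1\right) \left(-3 + 0 \cdot 2 \cdot 2^{2}\right)} = \frac{1}{\left(-1\right) \left(-3 + 0 \cdot 2 \cdot 4\right)} = \frac{1}{\left(-1\right) \left(-3 + 0 \cdot 8\right)} = \frac{1}{\left(-1\right) \left(-3 + 0\right)} = \frac{1}{\left(-1\right) \left(-3\right)} = \frac{1}{3}$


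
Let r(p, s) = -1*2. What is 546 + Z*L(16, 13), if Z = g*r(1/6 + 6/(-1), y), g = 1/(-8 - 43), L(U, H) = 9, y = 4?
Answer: 9288/17 ≈ 546.35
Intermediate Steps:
r(p, s) = -2
g = -1/51 (g = 1/(-51) = -1/51 ≈ -0.019608)
Z = 2/51 (Z = -1/51*(-2) = 2/51 ≈ 0.039216)
546 + Z*L(16, 13) = 546 + (2/51)*9 = 546 + 6/17 = 9288/17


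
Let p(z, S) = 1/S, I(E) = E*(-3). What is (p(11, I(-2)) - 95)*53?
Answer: -30157/6 ≈ -5026.2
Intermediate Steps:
I(E) = -3*E
(p(11, I(-2)) - 95)*53 = (1/(-3*(-2)) - 95)*53 = (1/6 - 95)*53 = (⅙ - 95)*53 = -569/6*53 = -30157/6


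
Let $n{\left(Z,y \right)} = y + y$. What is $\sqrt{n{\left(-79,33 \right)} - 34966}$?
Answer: $10 i \sqrt{349} \approx 186.82 i$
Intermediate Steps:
$n{\left(Z,y \right)} = 2 y$
$\sqrt{n{\left(-79,33 \right)} - 34966} = \sqrt{2 \cdot 33 - 34966} = \sqrt{66 - 34966} = \sqrt{-34900} = 10 i \sqrt{349}$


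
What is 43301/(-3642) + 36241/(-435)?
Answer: -50275219/528090 ≈ -95.202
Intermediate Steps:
43301/(-3642) + 36241/(-435) = 43301*(-1/3642) + 36241*(-1/435) = -43301/3642 - 36241/435 = -50275219/528090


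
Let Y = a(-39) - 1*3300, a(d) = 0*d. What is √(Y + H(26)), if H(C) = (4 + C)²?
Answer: 20*I*√6 ≈ 48.99*I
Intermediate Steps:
a(d) = 0
Y = -3300 (Y = 0 - 1*3300 = 0 - 3300 = -3300)
√(Y + H(26)) = √(-3300 + (4 + 26)²) = √(-3300 + 30²) = √(-3300 + 900) = √(-2400) = 20*I*√6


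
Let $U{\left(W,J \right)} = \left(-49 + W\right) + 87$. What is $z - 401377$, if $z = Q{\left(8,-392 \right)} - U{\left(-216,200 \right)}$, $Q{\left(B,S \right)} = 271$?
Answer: $-400928$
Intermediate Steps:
$U{\left(W,J \right)} = 38 + W$
$z = 449$ ($z = 271 - \left(38 - 216\right) = 271 - -178 = 271 + 178 = 449$)
$z - 401377 = 449 - 401377 = -400928$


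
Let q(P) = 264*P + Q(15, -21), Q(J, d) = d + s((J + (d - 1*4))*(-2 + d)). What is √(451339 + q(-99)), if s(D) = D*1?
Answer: 18*√1313 ≈ 652.24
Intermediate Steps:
s(D) = D
Q(J, d) = d + (-2 + d)*(-4 + J + d) (Q(J, d) = d + (J + (d - 1*4))*(-2 + d) = d + (J + (d - 4))*(-2 + d) = d + (J + (-4 + d))*(-2 + d) = d + (-4 + J + d)*(-2 + d) = d + (-2 + d)*(-4 + J + d))
q(P) = 209 + 264*P (q(P) = 264*P + (8 + (-21)² - 5*(-21) - 2*15 + 15*(-21)) = 264*P + (8 + 441 + 105 - 30 - 315) = 264*P + 209 = 209 + 264*P)
√(451339 + q(-99)) = √(451339 + (209 + 264*(-99))) = √(451339 + (209 - 26136)) = √(451339 - 25927) = √425412 = 18*√1313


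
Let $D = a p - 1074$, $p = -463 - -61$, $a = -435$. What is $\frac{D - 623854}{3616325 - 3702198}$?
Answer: $\frac{450058}{85873} \approx 5.241$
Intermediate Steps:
$p = -402$ ($p = -463 + 61 = -402$)
$D = 173796$ ($D = \left(-435\right) \left(-402\right) - 1074 = 174870 - 1074 = 173796$)
$\frac{D - 623854}{3616325 - 3702198} = \frac{173796 - 623854}{3616325 - 3702198} = - \frac{450058}{-85873} = \left(-450058\right) \left(- \frac{1}{85873}\right) = \frac{450058}{85873}$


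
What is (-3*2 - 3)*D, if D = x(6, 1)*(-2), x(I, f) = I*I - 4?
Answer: 576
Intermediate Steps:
x(I, f) = -4 + I**2 (x(I, f) = I**2 - 4 = -4 + I**2)
D = -64 (D = (-4 + 6**2)*(-2) = (-4 + 36)*(-2) = 32*(-2) = -64)
(-3*2 - 3)*D = (-3*2 - 3)*(-64) = (-6 - 3)*(-64) = -9*(-64) = 576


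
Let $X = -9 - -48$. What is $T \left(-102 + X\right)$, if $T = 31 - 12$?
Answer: $-1197$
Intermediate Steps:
$X = 39$ ($X = -9 + 48 = 39$)
$T = 19$
$T \left(-102 + X\right) = 19 \left(-102 + 39\right) = 19 \left(-63\right) = -1197$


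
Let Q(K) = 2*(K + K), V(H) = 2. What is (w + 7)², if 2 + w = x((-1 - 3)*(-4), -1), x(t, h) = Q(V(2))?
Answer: 169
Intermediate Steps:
Q(K) = 4*K (Q(K) = 2*(2*K) = 4*K)
x(t, h) = 8 (x(t, h) = 4*2 = 8)
w = 6 (w = -2 + 8 = 6)
(w + 7)² = (6 + 7)² = 13² = 169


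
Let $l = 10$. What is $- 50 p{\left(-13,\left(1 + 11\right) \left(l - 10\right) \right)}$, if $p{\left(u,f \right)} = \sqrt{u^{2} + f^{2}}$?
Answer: $-650$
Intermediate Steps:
$p{\left(u,f \right)} = \sqrt{f^{2} + u^{2}}$
$- 50 p{\left(-13,\left(1 + 11\right) \left(l - 10\right) \right)} = - 50 \sqrt{\left(\left(1 + 11\right) \left(10 - 10\right)\right)^{2} + \left(-13\right)^{2}} = - 50 \sqrt{\left(12 \cdot 0\right)^{2} + 169} = - 50 \sqrt{0^{2} + 169} = - 50 \sqrt{0 + 169} = - 50 \sqrt{169} = \left(-50\right) 13 = -650$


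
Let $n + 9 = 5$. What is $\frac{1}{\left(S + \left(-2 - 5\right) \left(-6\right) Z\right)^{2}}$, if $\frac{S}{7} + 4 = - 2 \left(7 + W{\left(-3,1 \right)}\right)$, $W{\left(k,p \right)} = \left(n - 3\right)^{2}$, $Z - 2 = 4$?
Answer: $\frac{1}{313600} \approx 3.1888 \cdot 10^{-6}$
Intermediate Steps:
$n = -4$ ($n = -9 + 5 = -4$)
$Z = 6$ ($Z = 2 + 4 = 6$)
$W{\left(k,p \right)} = 49$ ($W{\left(k,p \right)} = \left(-4 - 3\right)^{2} = \left(-7\right)^{2} = 49$)
$S = -812$ ($S = -28 + 7 \left(- 2 \left(7 + 49\right)\right) = -28 + 7 \left(\left(-2\right) 56\right) = -28 + 7 \left(-112\right) = -28 - 784 = -812$)
$\frac{1}{\left(S + \left(-2 - 5\right) \left(-6\right) Z\right)^{2}} = \frac{1}{\left(-812 + \left(-2 - 5\right) \left(-6\right) 6\right)^{2}} = \frac{1}{\left(-812 + \left(-7\right) \left(-6\right) 6\right)^{2}} = \frac{1}{\left(-812 + 42 \cdot 6\right)^{2}} = \frac{1}{\left(-812 + 252\right)^{2}} = \frac{1}{\left(-560\right)^{2}} = \frac{1}{313600}$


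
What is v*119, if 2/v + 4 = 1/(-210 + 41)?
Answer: -40222/677 ≈ -59.412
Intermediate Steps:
v = -338/677 (v = 2/(-4 + 1/(-210 + 41)) = 2/(-4 + 1/(-169)) = 2/(-4 - 1/169) = 2/(-677/169) = 2*(-169/677) = -338/677 ≈ -0.49926)
v*119 = -338/677*119 = -40222/677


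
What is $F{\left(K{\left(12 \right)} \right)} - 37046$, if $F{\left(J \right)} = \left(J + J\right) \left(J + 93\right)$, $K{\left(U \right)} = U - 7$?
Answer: $-36066$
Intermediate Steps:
$K{\left(U \right)} = -7 + U$ ($K{\left(U \right)} = U - 7 = -7 + U$)
$F{\left(J \right)} = 2 J \left(93 + J\right)$
$F{\left(K{\left(12 \right)} \right)} - 37046 = 2 \left(-7 + 12\right) \left(93 + \left(-7 + 12\right)\right) - 37046 = 2 \cdot 5 \left(93 + 5\right) - 37046 = 2 \cdot 5 \cdot 98 - 37046 = 980 - 37046 = -36066$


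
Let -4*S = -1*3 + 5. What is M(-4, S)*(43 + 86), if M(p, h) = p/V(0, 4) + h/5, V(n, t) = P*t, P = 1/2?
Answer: -2709/10 ≈ -270.90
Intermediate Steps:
P = ½ (P = 1*(½) = ½ ≈ 0.50000)
S = -½ (S = -(-1*3 + 5)/4 = -(-3 + 5)/4 = -¼*2 = -½ ≈ -0.50000)
V(n, t) = t/2
M(p, h) = p/2 + h/5 (M(p, h) = p/(((½)*4)) + h/5 = p/2 + h*(⅕) = p*(½) + h/5 = p/2 + h/5)
M(-4, S)*(43 + 86) = ((½)*(-4) + (⅕)*(-½))*(43 + 86) = (-2 - ⅒)*129 = -21/10*129 = -2709/10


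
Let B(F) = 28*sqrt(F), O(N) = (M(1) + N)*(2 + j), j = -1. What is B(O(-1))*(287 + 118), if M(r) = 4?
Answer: 11340*sqrt(3) ≈ 19641.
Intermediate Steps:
O(N) = 4 + N (O(N) = (4 + N)*(2 - 1) = (4 + N)*1 = 4 + N)
B(O(-1))*(287 + 118) = (28*sqrt(4 - 1))*(287 + 118) = (28*sqrt(3))*405 = 11340*sqrt(3)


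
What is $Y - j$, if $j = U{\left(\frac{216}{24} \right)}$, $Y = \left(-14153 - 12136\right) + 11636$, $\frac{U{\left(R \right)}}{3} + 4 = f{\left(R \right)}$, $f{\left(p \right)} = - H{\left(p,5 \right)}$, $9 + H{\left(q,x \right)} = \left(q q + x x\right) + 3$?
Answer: $-14341$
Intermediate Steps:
$H{\left(q,x \right)} = -6 + q^{2} + x^{2}$ ($H{\left(q,x \right)} = -9 + \left(\left(q q + x x\right) + 3\right) = -9 + \left(\left(q^{2} + x^{2}\right) + 3\right) = -9 + \left(3 + q^{2} + x^{2}\right) = -6 + q^{2} + x^{2}$)
$f{\left(p \right)} = -19 - p^{2}$ ($f{\left(p \right)} = - (-6 + p^{2} + 5^{2}) = - (-6 + p^{2} + 25) = - (19 + p^{2}) = -19 - p^{2}$)
$U{\left(R \right)} = -69 - 3 R^{2}$ ($U{\left(R \right)} = -12 + 3 \left(-19 - R^{2}\right) = -12 - \left(57 + 3 R^{2}\right) = -69 - 3 R^{2}$)
$Y = -14653$ ($Y = -26289 + 11636 = -14653$)
$j = -312$ ($j = -69 - 3 \left(\frac{216}{24}\right)^{2} = -69 - 3 \left(216 \cdot \frac{1}{24}\right)^{2} = -69 - 3 \cdot 9^{2} = -69 - 243 = -312$)
$Y - j = -14653 - -312 = -14653 + 312 = -14341$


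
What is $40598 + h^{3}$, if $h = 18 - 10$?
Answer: $41110$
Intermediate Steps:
$h = 8$ ($h = 18 - 10 = 8$)
$40598 + h^{3} = 40598 + 8^{3} = 40598 + 512 = 41110$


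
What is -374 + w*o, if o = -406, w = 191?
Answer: -77920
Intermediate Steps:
-374 + w*o = -374 + 191*(-406) = -374 - 77546 = -77920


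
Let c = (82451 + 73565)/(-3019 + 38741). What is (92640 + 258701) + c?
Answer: 6275379609/17861 ≈ 3.5135e+5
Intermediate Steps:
c = 78008/17861 (c = 156016/35722 = 156016*(1/35722) = 78008/17861 ≈ 4.3675)
(92640 + 258701) + c = (92640 + 258701) + 78008/17861 = 351341 + 78008/17861 = 6275379609/17861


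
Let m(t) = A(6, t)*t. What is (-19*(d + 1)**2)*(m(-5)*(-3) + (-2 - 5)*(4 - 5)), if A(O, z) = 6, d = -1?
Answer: 0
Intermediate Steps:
m(t) = 6*t
(-19*(d + 1)**2)*(m(-5)*(-3) + (-2 - 5)*(4 - 5)) = (-19*(-1 + 1)**2)*((6*(-5))*(-3) + (-2 - 5)*(4 - 5)) = (-19*0**2)*(-30*(-3) - 7*(-1)) = (-19*0)*(90 + 7) = 0*97 = 0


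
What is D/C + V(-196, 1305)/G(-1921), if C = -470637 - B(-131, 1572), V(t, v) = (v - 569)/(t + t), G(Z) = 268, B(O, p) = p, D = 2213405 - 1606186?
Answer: -2004360784/1550262147 ≈ -1.2929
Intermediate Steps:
D = 607219
V(t, v) = (-569 + v)/(2*t) (V(t, v) = (-569 + v)/((2*t)) = (-569 + v)*(1/(2*t)) = (-569 + v)/(2*t))
C = -472209 (C = -470637 - 1*1572 = -470637 - 1572 = -472209)
D/C + V(-196, 1305)/G(-1921) = 607219/(-472209) + ((1/2)*(-569 + 1305)/(-196))/268 = 607219*(-1/472209) + ((1/2)*(-1/196)*736)*(1/268) = -607219/472209 - 92/49*1/268 = -607219/472209 - 23/3283 = -2004360784/1550262147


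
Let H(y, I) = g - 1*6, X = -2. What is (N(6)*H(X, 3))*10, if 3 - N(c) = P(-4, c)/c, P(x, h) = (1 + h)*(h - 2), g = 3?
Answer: 50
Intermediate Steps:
P(x, h) = (1 + h)*(-2 + h)
H(y, I) = -3 (H(y, I) = 3 - 1*6 = 3 - 6 = -3)
N(c) = 3 - (-2 + c² - c)/c
(N(6)*H(X, 3))*10 = ((4 - 1*6 + 2/6)*(-3))*10 = ((4 - 6 + 2*(⅙))*(-3))*10 = ((4 - 6 + ⅓)*(-3))*10 = -5/3*(-3)*10 = 5*10 = 50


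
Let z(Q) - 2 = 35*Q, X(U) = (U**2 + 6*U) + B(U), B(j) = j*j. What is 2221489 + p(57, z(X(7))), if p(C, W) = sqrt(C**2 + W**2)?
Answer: 2221489 + 57*sqrt(7397) ≈ 2.2264e+6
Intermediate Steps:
B(j) = j**2
X(U) = 2*U**2 + 6*U (X(U) = (U**2 + 6*U) + U**2 = 2*U**2 + 6*U)
z(Q) = 2 + 35*Q
2221489 + p(57, z(X(7))) = 2221489 + sqrt(57**2 + (2 + 35*(2*7*(3 + 7)))**2) = 2221489 + sqrt(3249 + (2 + 35*(2*7*10))**2) = 2221489 + sqrt(3249 + (2 + 35*140)**2) = 2221489 + sqrt(3249 + (2 + 4900)**2) = 2221489 + sqrt(3249 + 4902**2) = 2221489 + sqrt(3249 + 24029604) = 2221489 + sqrt(24032853) = 2221489 + 57*sqrt(7397)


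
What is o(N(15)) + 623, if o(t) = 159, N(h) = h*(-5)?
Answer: 782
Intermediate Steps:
N(h) = -5*h
o(N(15)) + 623 = 159 + 623 = 782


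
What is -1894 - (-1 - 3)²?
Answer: -1910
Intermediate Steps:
-1894 - (-1 - 3)² = -1894 - 1*(-4)² = -1894 - 1*16 = -1894 - 16 = -1910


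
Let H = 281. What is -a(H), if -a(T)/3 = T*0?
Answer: 0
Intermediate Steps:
a(T) = 0 (a(T) = -3*T*0 = -3*0 = 0)
-a(H) = -1*0 = 0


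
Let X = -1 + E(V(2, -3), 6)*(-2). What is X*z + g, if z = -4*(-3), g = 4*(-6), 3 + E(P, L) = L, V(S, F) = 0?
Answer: -108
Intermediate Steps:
E(P, L) = -3 + L
X = -7 (X = -1 + (-3 + 6)*(-2) = -1 + 3*(-2) = -1 - 6 = -7)
g = -24
z = 12
X*z + g = -7*12 - 24 = -84 - 24 = -108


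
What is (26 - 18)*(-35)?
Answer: -280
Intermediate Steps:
(26 - 18)*(-35) = 8*(-35) = -280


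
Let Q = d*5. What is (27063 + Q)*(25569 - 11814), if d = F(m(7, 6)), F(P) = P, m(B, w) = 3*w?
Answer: 373489515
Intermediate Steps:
d = 18 (d = 3*6 = 18)
Q = 90 (Q = 18*5 = 90)
(27063 + Q)*(25569 - 11814) = (27063 + 90)*(25569 - 11814) = 27153*13755 = 373489515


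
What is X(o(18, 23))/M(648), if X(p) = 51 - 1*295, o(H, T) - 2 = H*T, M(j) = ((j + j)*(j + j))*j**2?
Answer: -61/176319369216 ≈ -3.4596e-10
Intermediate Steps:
M(j) = 4*j**4 (M(j) = ((2*j)*(2*j))*j**2 = (4*j**2)*j**2 = 4*j**4)
o(H, T) = 2 + H*T
X(p) = -244 (X(p) = 51 - 295 = -244)
X(o(18, 23))/M(648) = -244/(4*648**4) = -244/(4*176319369216) = -244/705277476864 = -244*1/705277476864 = -61/176319369216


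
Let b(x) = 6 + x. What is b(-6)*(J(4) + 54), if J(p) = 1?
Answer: 0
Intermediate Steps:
b(-6)*(J(4) + 54) = (6 - 6)*(1 + 54) = 0*55 = 0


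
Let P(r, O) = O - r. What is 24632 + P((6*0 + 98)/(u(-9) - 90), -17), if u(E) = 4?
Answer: 1058494/43 ≈ 24616.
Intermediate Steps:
24632 + P((6*0 + 98)/(u(-9) - 90), -17) = 24632 + (-17 - (6*0 + 98)/(4 - 90)) = 24632 + (-17 - (0 + 98)/(-86)) = 24632 + (-17 - 98*(-1)/86) = 24632 + (-17 - 1*(-49/43)) = 24632 + (-17 + 49/43) = 24632 - 682/43 = 1058494/43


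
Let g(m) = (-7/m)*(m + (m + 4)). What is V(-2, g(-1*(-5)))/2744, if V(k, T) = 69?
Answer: 69/2744 ≈ 0.025146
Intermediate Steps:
g(m) = -7*(4 + 2*m)/m (g(m) = (-7/m)*(m + (4 + m)) = (-7/m)*(4 + 2*m) = -7*(4 + 2*m)/m)
V(-2, g(-1*(-5)))/2744 = 69/2744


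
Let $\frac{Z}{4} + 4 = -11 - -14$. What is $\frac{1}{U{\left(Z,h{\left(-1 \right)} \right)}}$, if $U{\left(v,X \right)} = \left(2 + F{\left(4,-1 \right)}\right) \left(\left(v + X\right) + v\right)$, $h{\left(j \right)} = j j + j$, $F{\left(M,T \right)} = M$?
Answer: $- \frac{1}{48} \approx -0.020833$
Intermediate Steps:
$h{\left(j \right)} = j + j^{2}$ ($h{\left(j \right)} = j^{2} + j = j + j^{2}$)
$Z = -4$ ($Z = -16 + 4 \left(-11 - -14\right) = -16 + 4 \left(-11 + 14\right) = -16 + 4 \cdot 3 = -16 + 12 = -4$)
$U{\left(v,X \right)} = 6 X + 12 v$ ($U{\left(v,X \right)} = \left(2 + 4\right) \left(\left(v + X\right) + v\right) = 6 \left(\left(X + v\right) + v\right) = 6 \left(X + 2 v\right) = 6 X + 12 v$)
$\frac{1}{U{\left(Z,h{\left(-1 \right)} \right)}} = \frac{1}{6 \left(- (1 - 1)\right) + 12 \left(-4\right)} = \frac{1}{6 \left(\left(-1\right) 0\right) - 48} = \frac{1}{6 \cdot 0 - 48} = \frac{1}{0 - 48} = \frac{1}{-48} = - \frac{1}{48}$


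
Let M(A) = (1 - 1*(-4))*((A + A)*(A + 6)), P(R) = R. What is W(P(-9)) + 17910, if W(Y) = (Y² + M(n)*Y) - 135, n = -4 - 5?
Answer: 15426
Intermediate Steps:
n = -9
M(A) = 10*A*(6 + A) (M(A) = (1 + 4)*((2*A)*(6 + A)) = 5*(2*A*(6 + A)) = 10*A*(6 + A))
W(Y) = -135 + Y² + 270*Y (W(Y) = (Y² + (10*(-9)*(6 - 9))*Y) - 135 = (Y² + (10*(-9)*(-3))*Y) - 135 = (Y² + 270*Y) - 135 = -135 + Y² + 270*Y)
W(P(-9)) + 17910 = (-135 + (-9)² + 270*(-9)) + 17910 = (-135 + 81 - 2430) + 17910 = -2484 + 17910 = 15426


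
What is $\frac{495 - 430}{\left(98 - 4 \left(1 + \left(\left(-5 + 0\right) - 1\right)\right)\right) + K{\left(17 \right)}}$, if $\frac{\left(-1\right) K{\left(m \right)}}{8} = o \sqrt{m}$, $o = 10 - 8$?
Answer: $\frac{3835}{4786} + \frac{260 \sqrt{17}}{2393} \approx 1.2493$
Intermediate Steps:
$o = 2$ ($o = 10 - 8 = 2$)
$K{\left(m \right)} = - 16 \sqrt{m}$ ($K{\left(m \right)} = - 8 \cdot 2 \sqrt{m} = - 16 \sqrt{m}$)
$\frac{495 - 430}{\left(98 - 4 \left(1 + \left(\left(-5 + 0\right) - 1\right)\right)\right) + K{\left(17 \right)}} = \frac{495 - 430}{\left(98 - 4 \left(1 + \left(\left(-5 + 0\right) - 1\right)\right)\right) - 16 \sqrt{17}} = \frac{1}{\left(98 - 4 \left(1 - 6\right)\right) - 16 \sqrt{17}} \cdot 65 = \frac{1}{\left(98 - 4 \left(-5\right)\right) - 16 \sqrt{17}} \cdot 65 = \frac{1}{\left(98 - -20\right) - 16 \sqrt{17}} \cdot 65 = \frac{1}{\left(98 + 20\right) - 16 \sqrt{17}} \cdot 65 = \frac{1}{118 - 16 \sqrt{17}} \cdot 65 = \frac{65}{118 - 16 \sqrt{17}}$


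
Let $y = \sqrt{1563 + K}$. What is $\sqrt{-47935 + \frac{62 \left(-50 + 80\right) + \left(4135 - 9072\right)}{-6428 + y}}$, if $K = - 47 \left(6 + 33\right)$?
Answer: $\sqrt{3} \sqrt{\frac{102707701 - 47935 i \sqrt{30}}{-6428 + 3 i \sqrt{30}}} \approx 2.7945 \cdot 10^{-6} + 218.94 i$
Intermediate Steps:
$K = -1833$ ($K = \left(-47\right) 39 = -1833$)
$y = 3 i \sqrt{30}$ ($y = \sqrt{1563 - 1833} = \sqrt{-270} = 3 i \sqrt{30} \approx 16.432 i$)
$\sqrt{-47935 + \frac{62 \left(-50 + 80\right) + \left(4135 - 9072\right)}{-6428 + y}} = \sqrt{-47935 + \frac{62 \left(-50 + 80\right) + \left(4135 - 9072\right)}{-6428 + 3 i \sqrt{30}}} = \sqrt{-47935 + \frac{62 \cdot 30 + \left(4135 - 9072\right)}{-6428 + 3 i \sqrt{30}}} = \sqrt{-47935 + \frac{1860 - 4937}{-6428 + 3 i \sqrt{30}}} = \sqrt{-47935 - \frac{3077}{-6428 + 3 i \sqrt{30}}}$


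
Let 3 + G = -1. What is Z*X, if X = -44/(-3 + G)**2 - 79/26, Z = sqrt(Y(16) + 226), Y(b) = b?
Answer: -55165*sqrt(2)/1274 ≈ -61.236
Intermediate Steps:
G = -4 (G = -3 - 1 = -4)
Z = 11*sqrt(2) (Z = sqrt(16 + 226) = sqrt(242) = 11*sqrt(2) ≈ 15.556)
X = -5015/1274 (X = -44/(-3 - 4)**2 - 79/26 = -44/((-7)**2) - 79*1/26 = -44/49 - 79/26 = -5015/1274 ≈ -3.9364)
Z*X = (11*sqrt(2))*(-5015/1274) = -55165*sqrt(2)/1274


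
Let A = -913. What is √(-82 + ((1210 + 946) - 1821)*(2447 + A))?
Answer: 4*√32113 ≈ 716.80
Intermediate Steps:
√(-82 + ((1210 + 946) - 1821)*(2447 + A)) = √(-82 + ((1210 + 946) - 1821)*(2447 - 913)) = √(-82 + (2156 - 1821)*1534) = √(-82 + 335*1534) = √(-82 + 513890) = √513808 = 4*√32113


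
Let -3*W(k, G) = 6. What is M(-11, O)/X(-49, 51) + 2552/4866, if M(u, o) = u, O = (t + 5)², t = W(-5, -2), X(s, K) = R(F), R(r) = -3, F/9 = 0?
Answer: 3399/811 ≈ 4.1911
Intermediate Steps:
F = 0 (F = 9*0 = 0)
W(k, G) = -2 (W(k, G) = -⅓*6 = -2)
X(s, K) = -3
t = -2
O = 9 (O = (-2 + 5)² = 3² = 9)
M(-11, O)/X(-49, 51) + 2552/4866 = -11/(-3) + 2552/4866 = -11*(-⅓) + 2552*(1/4866) = 11/3 + 1276/2433 = 3399/811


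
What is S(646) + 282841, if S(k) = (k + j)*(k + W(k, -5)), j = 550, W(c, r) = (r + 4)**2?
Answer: 1056653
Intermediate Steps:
W(c, r) = (4 + r)**2
S(k) = (1 + k)*(550 + k) (S(k) = (k + 550)*(k + (4 - 5)**2) = (550 + k)*(k + (-1)**2) = (550 + k)*(k + 1) = (550 + k)*(1 + k) = (1 + k)*(550 + k))
S(646) + 282841 = (550 + 646**2 + 551*646) + 282841 = (550 + 417316 + 355946) + 282841 = 773812 + 282841 = 1056653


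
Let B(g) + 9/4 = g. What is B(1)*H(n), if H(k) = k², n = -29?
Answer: -4205/4 ≈ -1051.3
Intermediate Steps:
B(g) = -9/4 + g
B(1)*H(n) = (-9/4 + 1)*(-29)² = -5/4*841 = -4205/4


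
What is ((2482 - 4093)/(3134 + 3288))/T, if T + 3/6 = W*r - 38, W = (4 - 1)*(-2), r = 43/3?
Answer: 537/266513 ≈ 0.0020149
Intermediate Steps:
r = 43/3 (r = 43*(⅓) = 43/3 ≈ 14.333)
W = -6 (W = 3*(-2) = -6)
T = -249/2 (T = -½ + (-6*43/3 - 38) = -½ + (-86 - 38) = -½ - 124 = -249/2 ≈ -124.50)
((2482 - 4093)/(3134 + 3288))/T = ((2482 - 4093)/(3134 + 3288))/(-249/2) = -1611/6422*(-2/249) = 537/266513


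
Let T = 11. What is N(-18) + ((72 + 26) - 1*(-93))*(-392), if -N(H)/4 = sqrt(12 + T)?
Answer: -74872 - 4*sqrt(23) ≈ -74891.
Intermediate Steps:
N(H) = -4*sqrt(23) (N(H) = -4*sqrt(12 + 11) = -4*sqrt(23))
N(-18) + ((72 + 26) - 1*(-93))*(-392) = -4*sqrt(23) + ((72 + 26) - 1*(-93))*(-392) = -4*sqrt(23) + (98 + 93)*(-392) = -4*sqrt(23) + 191*(-392) = -4*sqrt(23) - 74872 = -74872 - 4*sqrt(23)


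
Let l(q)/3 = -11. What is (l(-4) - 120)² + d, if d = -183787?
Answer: -160378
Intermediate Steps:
l(q) = -33 (l(q) = 3*(-11) = -33)
(l(-4) - 120)² + d = (-33 - 120)² - 183787 = (-153)² - 183787 = 23409 - 183787 = -160378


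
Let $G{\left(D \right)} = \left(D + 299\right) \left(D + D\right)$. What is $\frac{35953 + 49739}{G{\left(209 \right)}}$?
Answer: $\frac{21423}{53086} \approx 0.40355$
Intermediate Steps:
$G{\left(D \right)} = 2 D \left(299 + D\right)$ ($G{\left(D \right)} = \left(299 + D\right) 2 D = 2 D \left(299 + D\right)$)
$\frac{35953 + 49739}{G{\left(209 \right)}} = \frac{35953 + 49739}{2 \cdot 209 \left(299 + 209\right)} = \frac{85692}{2 \cdot 209 \cdot 508} = \frac{85692}{212344} = 85692 \cdot \frac{1}{212344} = \frac{21423}{53086}$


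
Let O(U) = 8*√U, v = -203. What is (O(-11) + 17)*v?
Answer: -3451 - 1624*I*√11 ≈ -3451.0 - 5386.2*I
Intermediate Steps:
(O(-11) + 17)*v = (8*√(-11) + 17)*(-203) = (8*(I*√11) + 17)*(-203) = (8*I*√11 + 17)*(-203) = (17 + 8*I*√11)*(-203) = -3451 - 1624*I*√11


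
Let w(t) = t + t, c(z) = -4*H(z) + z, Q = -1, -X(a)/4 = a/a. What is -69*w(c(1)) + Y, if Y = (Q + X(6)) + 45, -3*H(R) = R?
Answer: -282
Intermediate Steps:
X(a) = -4 (X(a) = -4*a/a = -4*1 = -4)
H(R) = -R/3
c(z) = 7*z/3 (c(z) = -(-4)*z/3 + z = 4*z/3 + z = 7*z/3)
w(t) = 2*t
Y = 40 (Y = (-1 - 4) + 45 = -5 + 45 = 40)
-69*w(c(1)) + Y = -138*(7/3)*1 + 40 = -138*7/3 + 40 = -69*14/3 + 40 = -322 + 40 = -282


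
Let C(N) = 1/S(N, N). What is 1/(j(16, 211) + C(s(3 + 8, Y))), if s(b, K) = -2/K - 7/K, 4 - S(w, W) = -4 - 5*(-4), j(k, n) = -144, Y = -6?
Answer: -12/1729 ≈ -0.0069404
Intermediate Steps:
S(w, W) = -12 (S(w, W) = 4 - (-4 - 5*(-4)) = 4 - (-4 + 20) = 4 - 1*16 = 4 - 16 = -12)
s(b, K) = -9/K
C(N) = -1/12 (C(N) = 1/(-12) = -1/12)
1/(j(16, 211) + C(s(3 + 8, Y))) = 1/(-144 - 1/12) = 1/(-1729/12) = -12/1729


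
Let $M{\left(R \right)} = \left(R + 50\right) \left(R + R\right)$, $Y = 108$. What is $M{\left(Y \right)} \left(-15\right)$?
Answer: $-511920$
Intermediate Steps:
$M{\left(R \right)} = 2 R \left(50 + R\right)$ ($M{\left(R \right)} = \left(50 + R\right) 2 R = 2 R \left(50 + R\right)$)
$M{\left(Y \right)} \left(-15\right) = 2 \cdot 108 \left(50 + 108\right) \left(-15\right) = 2 \cdot 108 \cdot 158 \left(-15\right) = 34128 \left(-15\right) = -511920$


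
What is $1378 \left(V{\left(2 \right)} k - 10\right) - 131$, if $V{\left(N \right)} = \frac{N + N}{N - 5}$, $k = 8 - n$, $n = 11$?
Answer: $-8399$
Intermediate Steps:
$k = -3$ ($k = 8 - 11 = -3$)
$V{\left(N \right)} = \frac{2 N}{-5 + N}$
$1378 \left(V{\left(2 \right)} k - 10\right) - 131 = 1378 \left(2 \cdot 2 \frac{1}{-5 + 2} \left(-3\right) - 10\right) - 131 = 1378 \left(2 \cdot 2 \frac{1}{-3} \left(-3\right) - 10\right) - 131 = 1378 \left(2 \cdot 2 \left(- \frac{1}{3}\right) \left(-3\right) - 10\right) - 131 = 1378 \left(\left(- \frac{4}{3}\right) \left(-3\right) - 10\right) - 131 = 1378 \left(4 - 10\right) - 131 = 1378 \left(-6\right) - 131 = -8268 - 131 = -8399$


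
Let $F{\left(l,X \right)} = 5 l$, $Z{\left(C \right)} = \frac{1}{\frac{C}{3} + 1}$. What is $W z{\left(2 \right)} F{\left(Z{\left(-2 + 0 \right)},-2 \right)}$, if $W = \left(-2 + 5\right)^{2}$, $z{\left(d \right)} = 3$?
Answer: $405$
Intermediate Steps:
$Z{\left(C \right)} = \frac{1}{1 + \frac{C}{3}}$ ($Z{\left(C \right)} = \frac{1}{C \frac{1}{3} + 1} = \frac{1}{\frac{C}{3} + 1} = \frac{1}{1 + \frac{C}{3}}$)
$W = 9$ ($W = 3^{2} = 9$)
$W z{\left(2 \right)} F{\left(Z{\left(-2 + 0 \right)},-2 \right)} = 9 \cdot 3 \cdot 5 \frac{3}{3 + \left(-2 + 0\right)} = 27 \cdot 5 \frac{3}{3 - 2} = 27 \cdot 5 \cdot \frac{3}{1} = 27 \cdot 5 \cdot 3 \cdot 1 = 27 \cdot 5 \cdot 3 = 27 \cdot 15 = 405$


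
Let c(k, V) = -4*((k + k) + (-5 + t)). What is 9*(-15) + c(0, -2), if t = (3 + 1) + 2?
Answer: -139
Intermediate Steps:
t = 6 (t = 4 + 2 = 6)
c(k, V) = -4 - 8*k (c(k, V) = -4*((k + k) + (-5 + 6)) = -4*(2*k + 1) = -4*(1 + 2*k) = -4 - 8*k)
9*(-15) + c(0, -2) = 9*(-15) + (-4 - 8*0) = -135 + (-4 + 0) = -135 - 4 = -139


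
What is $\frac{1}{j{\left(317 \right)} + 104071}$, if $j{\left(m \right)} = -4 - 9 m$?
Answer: $\frac{1}{101214} \approx 9.8801 \cdot 10^{-6}$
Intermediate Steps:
$\frac{1}{j{\left(317 \right)} + 104071} = \frac{1}{\left(-4 - 2853\right) + 104071} = \frac{1}{-2857 + 104071} = \frac{1}{101214}$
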